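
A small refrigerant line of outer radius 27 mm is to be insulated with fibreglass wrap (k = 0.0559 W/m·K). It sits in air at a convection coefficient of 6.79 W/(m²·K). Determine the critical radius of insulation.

r_cr ≈ 8.23 mm

For a cylinder r_cr = k/h = 0.0559/6.79
r_cr = 8.23 mm; since the bare radius (27 mm) is above r_cr, any added insulation will reduce heat loss.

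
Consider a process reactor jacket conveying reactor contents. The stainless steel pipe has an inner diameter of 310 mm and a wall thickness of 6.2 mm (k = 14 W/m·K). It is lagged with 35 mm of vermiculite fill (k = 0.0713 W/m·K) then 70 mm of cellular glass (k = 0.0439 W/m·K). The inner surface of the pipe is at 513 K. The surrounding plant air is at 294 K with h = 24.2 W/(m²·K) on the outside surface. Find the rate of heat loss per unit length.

q′ ≈ 139 W/m

Radial resistances (cylindrical: R_cond = ln(r_o/r_i)/(2πkL), R_conv = 1/(h·2πrL)):
R_stainless steel pipe wall = ln(161.2/155)/(2π×14×1) = 4.459×10^-4 K/W
R_vermiculite fill = ln(196.2/161.2)/(2π×0.0713×1) = 0.4386 K/W
R_cellular glass = ln(266.2/196.2)/(2π×0.0439×1) = 1.106 K/W
R_outer film = 1/(h_o·2πr_oL) = 1/(24.2×2π×0.2662×1) = 0.02471 K/W
R_total = 1.57 K/W
Q = ΔT/R_total = 219/1.57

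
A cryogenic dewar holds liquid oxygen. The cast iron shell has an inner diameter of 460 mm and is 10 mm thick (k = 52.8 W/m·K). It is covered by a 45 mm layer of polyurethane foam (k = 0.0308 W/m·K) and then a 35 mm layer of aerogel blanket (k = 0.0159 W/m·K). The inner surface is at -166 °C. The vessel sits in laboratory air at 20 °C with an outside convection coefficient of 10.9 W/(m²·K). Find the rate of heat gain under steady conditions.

Spherical conduction: R = (1/r_in − 1/r_out)/(4πk) per layer; series-sum.
R_cast iron shell = (1/0.23 − 1/0.24)/(4π×52.8) = 2.73×10^-4 K/W
R_polyurethane foam = (1/0.24 − 1/0.285)/(4π×0.0308) = 1.7 K/W
R_aerogel blanket = (1/0.285 − 1/0.32)/(4π×0.0159) = 1.921 K/W
R_outer film = 1/(h·4πr_o²) = 1/(10.9×4π×0.32²) = 0.0713 K/W
R_total = 3.692 K/W
Q = ΔT/R_total = 186/3.692

Q ≈ 50.4 W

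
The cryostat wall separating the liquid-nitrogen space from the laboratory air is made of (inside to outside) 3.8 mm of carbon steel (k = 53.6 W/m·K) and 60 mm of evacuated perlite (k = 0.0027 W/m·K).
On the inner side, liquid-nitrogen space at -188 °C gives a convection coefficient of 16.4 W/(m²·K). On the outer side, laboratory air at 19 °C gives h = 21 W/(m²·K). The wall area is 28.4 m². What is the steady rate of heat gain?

Thermal resistances in series:
R_inner film = 1/(h_i·A) = 1/(16.4×28.4) = 0.002147 K/W
R_carbon steel = L/(kA) = 0.0038/(53.6×28.4) = 2.496×10^-6 K/W
R_evacuated perlite = L/(kA) = 0.06/(0.0027×28.4) = 0.7825 K/W
R_outer film = 1/(h_o·A) = 1/(21×28.4) = 0.001677 K/W
R_total = 0.7863 K/W
Q = ΔT / R_total = 207 / 0.7863

Q ≈ 263 W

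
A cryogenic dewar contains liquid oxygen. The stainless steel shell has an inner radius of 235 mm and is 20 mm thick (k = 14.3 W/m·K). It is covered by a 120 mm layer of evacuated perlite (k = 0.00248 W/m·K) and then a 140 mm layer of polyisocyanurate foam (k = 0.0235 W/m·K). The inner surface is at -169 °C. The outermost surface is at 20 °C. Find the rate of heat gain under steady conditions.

Q ≈ 4.42 W

Radial (spherical) resistances in series:
R_stainless steel shell = (1/0.235 − 1/0.255)/(4π×14.3) = 0.001857 K/W
R_evacuated perlite = (1/0.255 − 1/0.375)/(4π×0.00248) = 40.27 K/W
R_polyisocyanurate foam = (1/0.375 − 1/0.515)/(4π×0.0235) = 2.455 K/W
R_total = 42.72 K/W
Q = ΔT/R_total = 189/42.72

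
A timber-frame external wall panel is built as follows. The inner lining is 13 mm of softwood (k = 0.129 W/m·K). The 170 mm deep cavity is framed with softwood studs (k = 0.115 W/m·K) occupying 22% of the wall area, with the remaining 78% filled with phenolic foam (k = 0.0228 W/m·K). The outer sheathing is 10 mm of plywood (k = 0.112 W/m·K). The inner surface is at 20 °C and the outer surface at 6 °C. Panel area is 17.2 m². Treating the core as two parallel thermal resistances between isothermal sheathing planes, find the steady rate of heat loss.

Sheathing layers in series; stud and cavity paths in parallel between them.
R_inner = 0.013/(0.129×17.2) = 0.005859 K/W
R_stud  = 0.17/(0.115×0.22×17.2) = 0.3907 K/W
R_cav   = 0.17/(0.0228×0.78×17.2) = 0.5558 K/W
1/R_core = 1/R_stud + 1/R_cav → R_core = 0.2294 K/W
R_outer = 0.01/(0.112×17.2) = 0.005191 K/W
R_total = 0.2405 K/W
Q = ΔT/R_total = 14/0.2405

Q ≈ 58.2 W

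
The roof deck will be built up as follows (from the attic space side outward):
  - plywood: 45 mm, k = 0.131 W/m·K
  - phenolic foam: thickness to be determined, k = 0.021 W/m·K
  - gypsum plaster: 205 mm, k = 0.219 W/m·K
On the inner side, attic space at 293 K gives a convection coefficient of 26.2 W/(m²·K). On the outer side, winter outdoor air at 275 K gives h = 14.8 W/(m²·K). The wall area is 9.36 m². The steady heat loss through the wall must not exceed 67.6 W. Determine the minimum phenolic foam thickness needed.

L ≈ 23.2 mm

Series thermal resistances:
R_inner film = 1/(h_i·A) = 1/(26.2×9.36) = 0.004078 K/W
R_plywood = L/(kA) = 0.045/(0.131×9.36) = 0.0367 K/W
R_gypsum plaster = L/(kA) = 0.205/(0.219×9.36) = 0.1 K/W
R_outer film = 1/(h_o·A) = 1/(14.8×9.36) = 0.007219 K/W
Sum of the known resistances R_other = 0.148 K/W
Required total resistance R_tot = ΔT/Q_allow = 18/67.6 = 0.2663 K/W
R_phenolic foam = R_tot − R_other = 0.1183 K/W
L = R·k·A = 0.1183×0.021×9.36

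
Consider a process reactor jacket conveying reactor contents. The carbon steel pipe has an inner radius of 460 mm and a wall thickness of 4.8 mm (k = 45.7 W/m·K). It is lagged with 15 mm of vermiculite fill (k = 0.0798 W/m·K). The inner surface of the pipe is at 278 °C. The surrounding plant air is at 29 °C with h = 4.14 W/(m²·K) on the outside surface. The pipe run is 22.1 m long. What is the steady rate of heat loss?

Q ≈ 38300 W

Per-layer cylindrical resistances, series-summed:
R_carbon steel pipe wall = ln(464.8/460)/(2π×45.7×22.1) = 1.636×10^-6 K/W
R_vermiculite fill = ln(479.8/464.8)/(2π×0.0798×22.1) = 0.002866 K/W
R_outer film = 1/(h_o·2πr_oL) = 1/(4.14×2π×0.4798×22.1) = 0.003625 K/W
R_total = 0.006494 K/W
Q = ΔT/R_total = 249/0.006494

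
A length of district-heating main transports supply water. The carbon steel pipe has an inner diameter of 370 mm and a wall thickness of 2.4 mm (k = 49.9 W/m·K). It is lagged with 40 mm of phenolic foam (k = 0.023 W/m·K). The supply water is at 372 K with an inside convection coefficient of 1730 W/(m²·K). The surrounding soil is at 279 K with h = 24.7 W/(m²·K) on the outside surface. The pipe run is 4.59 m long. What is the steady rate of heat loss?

Q ≈ 312 W

For a radial system each layer contributes R = ln(r_out/r_in)/(2πkL); films add R = 1/(hA).
R_inner film = 1/(h_i·2πr₁L) = 1/(1730×2π×0.185×4.59) = 1.083×10^-4 K/W
R_carbon steel pipe wall = ln(187.4/185)/(2π×49.9×4.59) = 8.957×10^-6 K/W
R_phenolic foam = ln(227.4/187.4)/(2π×0.023×4.59) = 0.2917 K/W
R_outer film = 1/(h_o·2πr_oL) = 1/(24.7×2π×0.2274×4.59) = 0.006173 K/W
R_total = 0.298 K/W
Q = ΔT/R_total = 93/0.298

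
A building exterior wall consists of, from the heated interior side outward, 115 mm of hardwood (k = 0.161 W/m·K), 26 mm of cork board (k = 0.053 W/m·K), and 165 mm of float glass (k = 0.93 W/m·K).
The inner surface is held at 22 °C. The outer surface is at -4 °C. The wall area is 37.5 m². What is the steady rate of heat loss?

Q ≈ 705 W

Using the resistance-network approach (series):
R_hardwood = L/(kA) = 0.115/(0.161×37.5) = 0.01905 K/W
R_cork board = L/(kA) = 0.026/(0.053×37.5) = 0.01308 K/W
R_float glass = L/(kA) = 0.165/(0.93×37.5) = 0.004731 K/W
R_total = 0.03686 K/W
Q = ΔT / R_total = 26 / 0.03686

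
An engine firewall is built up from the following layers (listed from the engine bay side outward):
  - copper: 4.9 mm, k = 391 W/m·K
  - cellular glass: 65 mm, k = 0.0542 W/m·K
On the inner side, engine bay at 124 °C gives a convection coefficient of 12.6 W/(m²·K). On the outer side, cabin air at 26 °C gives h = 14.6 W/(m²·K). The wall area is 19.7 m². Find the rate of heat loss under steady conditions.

Q ≈ 1430 W

Treating each layer as a thermal resistance in series:
R_inner film = 1/(h_i·A) = 1/(12.6×19.7) = 0.004029 K/W
R_copper = L/(kA) = 0.0049/(391×19.7) = 6.361×10^-7 K/W
R_cellular glass = L/(kA) = 0.065/(0.0542×19.7) = 0.06088 K/W
R_outer film = 1/(h_o·A) = 1/(14.6×19.7) = 0.003477 K/W
R_total = 0.06838 K/W
Q = ΔT / R_total = 98 / 0.06838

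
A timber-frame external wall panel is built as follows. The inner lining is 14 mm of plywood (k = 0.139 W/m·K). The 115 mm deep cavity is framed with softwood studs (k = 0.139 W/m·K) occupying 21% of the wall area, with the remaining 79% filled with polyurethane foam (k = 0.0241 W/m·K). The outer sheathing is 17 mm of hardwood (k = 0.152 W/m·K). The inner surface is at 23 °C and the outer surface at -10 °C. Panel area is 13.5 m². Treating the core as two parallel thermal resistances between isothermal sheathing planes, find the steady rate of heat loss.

Sheathing layers in series; stud and cavity paths in parallel between them.
R_inner = 0.014/(0.139×13.5) = 0.007461 K/W
R_stud  = 0.115/(0.139×0.21×13.5) = 0.2918 K/W
R_cav   = 0.115/(0.0241×0.79×13.5) = 0.4474 K/W
1/R_core = 1/R_stud + 1/R_cav → R_core = 0.1766 K/W
R_outer = 0.017/(0.152×13.5) = 0.008285 K/W
R_total = 0.1924 K/W
Q = ΔT/R_total = 33/0.1924

Q ≈ 172 W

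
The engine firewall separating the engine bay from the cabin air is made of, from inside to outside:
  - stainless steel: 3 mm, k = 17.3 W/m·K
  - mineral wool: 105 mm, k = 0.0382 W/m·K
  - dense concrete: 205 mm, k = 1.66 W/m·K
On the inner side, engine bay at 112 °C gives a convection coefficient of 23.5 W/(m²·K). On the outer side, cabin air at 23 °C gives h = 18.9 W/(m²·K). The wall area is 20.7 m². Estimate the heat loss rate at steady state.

Model the wall as resistances in series:
R_inner film = 1/(h_i·A) = 1/(23.5×20.7) = 0.002056 K/W
R_stainless steel = L/(kA) = 0.003/(17.3×20.7) = 8.377×10^-6 K/W
R_mineral wool = L/(kA) = 0.105/(0.0382×20.7) = 0.1328 K/W
R_dense concrete = L/(kA) = 0.205/(1.66×20.7) = 0.005966 K/W
R_outer film = 1/(h_o·A) = 1/(18.9×20.7) = 0.002556 K/W
R_total = 0.1434 K/W
Q = ΔT / R_total = 89 / 0.1434

Q ≈ 621 W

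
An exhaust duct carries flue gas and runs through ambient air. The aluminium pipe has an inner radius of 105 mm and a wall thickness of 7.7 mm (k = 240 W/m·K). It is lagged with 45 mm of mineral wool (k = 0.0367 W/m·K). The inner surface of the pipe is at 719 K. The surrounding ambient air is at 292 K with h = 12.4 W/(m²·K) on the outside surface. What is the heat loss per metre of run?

q′ ≈ 278 W/m

Cylindrical conduction, so R = ln(r₂/r₁)/(2πkL) per layer, in series:
R_aluminium pipe wall = ln(112.7/105)/(2π×240×1) = 4.693×10^-5 K/W
R_mineral wool = ln(157.7/112.7)/(2π×0.0367×1) = 1.457 K/W
R_outer film = 1/(h_o·2πr_oL) = 1/(12.4×2π×0.1577×1) = 0.08139 K/W
R_total = 1.538 K/W
Q = ΔT/R_total = 427/1.538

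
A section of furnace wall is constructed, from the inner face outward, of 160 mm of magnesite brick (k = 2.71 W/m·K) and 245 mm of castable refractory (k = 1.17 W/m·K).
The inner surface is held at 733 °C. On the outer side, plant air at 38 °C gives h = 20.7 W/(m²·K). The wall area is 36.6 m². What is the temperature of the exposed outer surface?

Treating each layer as a thermal resistance in series:
R_magnesite brick = L/(kA) = 0.16/(2.71×36.6) = 0.001613 K/W
R_castable refractory = L/(kA) = 0.245/(1.17×36.6) = 0.005721 K/W
R_outer film = 1/(h_o·A) = 1/(20.7×36.6) = 0.00132 K/W
R_total = 0.008654 K/W;  Q = ΔT/R_total = 695/0.008654 = 80310 W
T_interface = T_inner − Q·ΣR(inner→interface) = 733 − 80300×0.007334

T ≈ 144 °C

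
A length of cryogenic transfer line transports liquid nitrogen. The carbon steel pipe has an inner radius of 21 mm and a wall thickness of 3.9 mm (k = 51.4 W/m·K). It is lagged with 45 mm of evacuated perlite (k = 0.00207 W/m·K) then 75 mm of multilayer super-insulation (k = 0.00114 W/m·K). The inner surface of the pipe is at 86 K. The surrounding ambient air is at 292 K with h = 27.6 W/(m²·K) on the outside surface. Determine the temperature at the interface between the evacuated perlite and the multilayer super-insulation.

T ≈ 176 K

For a radial system each layer contributes R = ln(r_out/r_in)/(2πkL); films add R = 1/(hA).
R_carbon steel pipe wall = ln(24.9/21)/(2π×51.4×1) = 5.275×10^-4 K/W
R_evacuated perlite = ln(69.9/24.9)/(2π×0.00207×1) = 79.36 K/W
R_multilayer super-insulation = ln(144.9/69.9)/(2π×0.00114×1) = 101.8 K/W
R_outer film = 1/(h_o·2πr_oL) = 1/(27.6×2π×0.1449×1) = 0.0398 K/W
R_total = 181.2 K/W
Q = ΔT/R_total = 206/181.2
Q = 1.14 W/m
T_interface = T_inner + Q·ΣR(inner→interface) = 86 + 1.14×79.36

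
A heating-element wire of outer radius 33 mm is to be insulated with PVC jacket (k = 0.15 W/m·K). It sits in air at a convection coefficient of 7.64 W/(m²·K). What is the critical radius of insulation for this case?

r_cr ≈ 19.6 mm

For a cylinder r_cr = k/h = 0.15/7.64
r_cr = 19.6 mm; since the bare radius (33 mm) is above r_cr, any added insulation will reduce heat loss.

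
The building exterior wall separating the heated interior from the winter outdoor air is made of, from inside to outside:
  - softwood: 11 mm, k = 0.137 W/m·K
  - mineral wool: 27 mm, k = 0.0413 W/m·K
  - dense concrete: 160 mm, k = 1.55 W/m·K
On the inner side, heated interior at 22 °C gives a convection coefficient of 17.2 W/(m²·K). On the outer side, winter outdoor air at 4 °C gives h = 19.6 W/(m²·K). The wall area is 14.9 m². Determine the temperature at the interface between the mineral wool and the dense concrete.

Thermal resistances in series:
R_inner film = 1/(h_i·A) = 1/(17.2×14.9) = 0.003902 K/W
R_softwood = L/(kA) = 0.011/(0.137×14.9) = 0.005389 K/W
R_mineral wool = L/(kA) = 0.027/(0.0413×14.9) = 0.04388 K/W
R_dense concrete = L/(kA) = 0.16/(1.55×14.9) = 0.006928 K/W
R_outer film = 1/(h_o·A) = 1/(19.6×14.9) = 0.003424 K/W
R_total = 0.06352 K/W;  Q = ΔT/R_total = 18/0.06352 = 283.4 W
T_interface = T_inner − Q·ΣR(inner→interface) = 22 − 283×0.05317

T ≈ 6.93 °C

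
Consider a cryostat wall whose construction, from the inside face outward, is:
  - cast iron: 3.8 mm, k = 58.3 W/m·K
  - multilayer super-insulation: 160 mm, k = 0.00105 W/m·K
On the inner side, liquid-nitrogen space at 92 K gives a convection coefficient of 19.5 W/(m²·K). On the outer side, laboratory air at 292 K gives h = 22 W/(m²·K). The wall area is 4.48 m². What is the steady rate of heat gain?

Q ≈ 5.88 W

Treating each layer as a thermal resistance in series:
R_inner film = 1/(h_i·A) = 1/(19.5×4.48) = 0.01145 K/W
R_cast iron = L/(kA) = 0.0038/(58.3×4.48) = 1.455×10^-5 K/W
R_multilayer super-insulation = L/(kA) = 0.16/(0.00105×4.48) = 34.01 K/W
R_outer film = 1/(h_o·A) = 1/(22×4.48) = 0.01015 K/W
R_total = 34.04 K/W
Q = ΔT / R_total = 200 / 34.04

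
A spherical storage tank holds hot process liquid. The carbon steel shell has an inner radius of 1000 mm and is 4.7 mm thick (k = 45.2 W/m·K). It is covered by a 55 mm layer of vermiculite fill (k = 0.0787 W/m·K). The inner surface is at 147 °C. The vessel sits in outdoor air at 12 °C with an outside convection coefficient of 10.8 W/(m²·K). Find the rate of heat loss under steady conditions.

Q ≈ 2300 W

Radial (spherical) resistances in series:
R_carbon steel shell = (1/1 − 1/1.0047)/(4π×45.2) = 8.236×10^-6 K/W
R_vermiculite fill = (1/1.0047 − 1/1.0597)/(4π×0.0787) = 0.05223 K/W
R_outer film = 1/(h·4πr_o²) = 1/(10.8×4π×1.0597²) = 0.006561 K/W
R_total = 0.0588 K/W
Q = ΔT/R_total = 135/0.0588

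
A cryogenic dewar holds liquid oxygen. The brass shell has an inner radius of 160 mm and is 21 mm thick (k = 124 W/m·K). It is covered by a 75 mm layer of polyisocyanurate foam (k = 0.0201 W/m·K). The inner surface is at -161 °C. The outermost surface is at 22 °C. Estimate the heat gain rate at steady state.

Each spherical layer contributes R = (1/r_i − 1/r_o)/(4πk):
R_brass shell = (1/0.16 − 1/0.181)/(4π×124) = 4.654×10^-4 K/W
R_polyisocyanurate foam = (1/0.181 − 1/0.256)/(4π×0.0201) = 6.408 K/W
R_total = 6.409 K/W
Q = ΔT/R_total = 183/6.409

Q ≈ 28.6 W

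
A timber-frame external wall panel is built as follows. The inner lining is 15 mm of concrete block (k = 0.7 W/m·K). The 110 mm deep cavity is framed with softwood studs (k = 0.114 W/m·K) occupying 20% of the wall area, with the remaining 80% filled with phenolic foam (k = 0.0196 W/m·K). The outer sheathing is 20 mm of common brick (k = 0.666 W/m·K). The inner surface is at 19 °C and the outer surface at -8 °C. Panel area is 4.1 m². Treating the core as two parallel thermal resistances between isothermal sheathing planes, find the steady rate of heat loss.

Q ≈ 38 W

Sheathing layers in series; stud and cavity paths in parallel between them.
R_inner = 0.015/(0.7×4.1) = 0.005226 K/W
R_stud  = 0.11/(0.114×0.2×4.1) = 1.177 K/W
R_cav   = 0.11/(0.0196×0.8×4.1) = 1.711 K/W
1/R_core = 1/R_stud + 1/R_cav → R_core = 0.6972 K/W
R_outer = 0.02/(0.666×4.1) = 0.007324 K/W
R_total = 0.7098 K/W
Q = ΔT/R_total = 27/0.7098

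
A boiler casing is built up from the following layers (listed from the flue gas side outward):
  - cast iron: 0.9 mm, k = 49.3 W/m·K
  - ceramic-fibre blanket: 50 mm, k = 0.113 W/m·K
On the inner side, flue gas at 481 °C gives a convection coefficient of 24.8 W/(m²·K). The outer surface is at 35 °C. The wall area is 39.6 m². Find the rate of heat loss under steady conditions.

Q ≈ 36600 W

Using the resistance-network approach (series):
R_inner film = 1/(h_i·A) = 1/(24.8×39.6) = 0.001018 K/W
R_cast iron = L/(kA) = 0.0009/(49.3×39.6) = 4.61×10^-7 K/W
R_ceramic-fibre blanket = L/(kA) = 0.05/(0.113×39.6) = 0.01117 K/W
R_total = 0.01219 K/W
Q = ΔT / R_total = 446 / 0.01219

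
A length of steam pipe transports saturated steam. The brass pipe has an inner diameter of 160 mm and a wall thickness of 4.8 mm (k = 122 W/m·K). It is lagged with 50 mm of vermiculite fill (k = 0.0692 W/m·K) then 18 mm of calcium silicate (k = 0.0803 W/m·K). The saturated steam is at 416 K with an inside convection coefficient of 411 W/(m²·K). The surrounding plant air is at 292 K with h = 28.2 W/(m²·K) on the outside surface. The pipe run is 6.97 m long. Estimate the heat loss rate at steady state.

Q ≈ 637 W

Radial resistances (cylindrical: R_cond = ln(r_o/r_i)/(2πkL), R_conv = 1/(h·2πrL)):
R_inner film = 1/(h_i·2πr₁L) = 1/(411×2π×0.08×6.97) = 6.945×10^-4 K/W
R_brass pipe wall = ln(84.8/80)/(2π×122×6.97) = 1.091×10^-5 K/W
R_vermiculite fill = ln(134.8/84.8)/(2π×0.0692×6.97) = 0.1529 K/W
R_calcium silicate = ln(152.8/134.8)/(2π×0.0803×6.97) = 0.03564 K/W
R_outer film = 1/(h_o·2πr_oL) = 1/(28.2×2π×0.1528×6.97) = 0.005299 K/W
R_total = 0.1946 K/W
Q = ΔT/R_total = 124/0.1946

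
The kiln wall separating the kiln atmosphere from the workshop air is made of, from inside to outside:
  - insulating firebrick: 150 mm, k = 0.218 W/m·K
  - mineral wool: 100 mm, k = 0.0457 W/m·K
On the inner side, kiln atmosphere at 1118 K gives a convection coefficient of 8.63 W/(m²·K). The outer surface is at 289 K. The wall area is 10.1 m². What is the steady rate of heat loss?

Q ≈ 2800 W

Thermal resistances in series:
R_inner film = 1/(h_i·A) = 1/(8.63×10.1) = 0.01147 K/W
R_insulating firebrick = L/(kA) = 0.15/(0.218×10.1) = 0.06813 K/W
R_mineral wool = L/(kA) = 0.1/(0.0457×10.1) = 0.2167 K/W
R_total = 0.2963 K/W
Q = ΔT / R_total = 829 / 0.2963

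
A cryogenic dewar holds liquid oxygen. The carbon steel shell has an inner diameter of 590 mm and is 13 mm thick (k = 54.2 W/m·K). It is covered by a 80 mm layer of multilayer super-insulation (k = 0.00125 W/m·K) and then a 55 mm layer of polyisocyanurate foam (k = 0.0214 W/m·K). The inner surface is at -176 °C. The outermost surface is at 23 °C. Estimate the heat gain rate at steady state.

For a spherical shell R = (1/r₁ − 1/r₂)/(4πk); film R = 1/(h·4πr²). In series:
R_carbon steel shell = (1/0.295 − 1/0.308)/(4π×54.2) = 2.101×10^-4 K/W
R_multilayer super-insulation = (1/0.308 − 1/0.388)/(4π×0.00125) = 42.62 K/W
R_polyisocyanurate foam = (1/0.388 − 1/0.443)/(4π×0.0214) = 1.19 K/W
R_total = 43.81 K/W
Q = ΔT/R_total = 199/43.81

Q ≈ 4.54 W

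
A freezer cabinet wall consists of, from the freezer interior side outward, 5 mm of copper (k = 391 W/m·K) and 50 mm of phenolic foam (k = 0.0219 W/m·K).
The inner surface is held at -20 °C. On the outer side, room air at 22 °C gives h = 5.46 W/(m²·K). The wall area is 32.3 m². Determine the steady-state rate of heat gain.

Q ≈ 550 W

Treating each layer as a thermal resistance in series:
R_copper = L/(kA) = 0.005/(391×32.3) = 3.959×10^-7 K/W
R_phenolic foam = L/(kA) = 0.05/(0.0219×32.3) = 0.07068 K/W
R_outer film = 1/(h_o·A) = 1/(5.46×32.3) = 0.00567 K/W
R_total = 0.07636 K/W
Q = ΔT / R_total = 42 / 0.07636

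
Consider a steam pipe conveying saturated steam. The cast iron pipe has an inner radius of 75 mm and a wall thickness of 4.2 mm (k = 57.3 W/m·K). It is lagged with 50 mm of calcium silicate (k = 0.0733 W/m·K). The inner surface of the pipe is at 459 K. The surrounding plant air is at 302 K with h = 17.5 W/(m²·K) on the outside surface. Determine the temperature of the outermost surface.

T ≈ 312 K

Treating each annulus and film as a series resistance:
R_cast iron pipe wall = ln(79.2/75)/(2π×57.3×1) = 1.513×10^-4 K/W
R_calcium silicate = ln(129.2/79.2)/(2π×0.0733×1) = 1.063 K/W
R_outer film = 1/(h_o·2πr_oL) = 1/(17.5×2π×0.1292×1) = 0.07039 K/W
R_total = 1.133 K/W
Q = ΔT/R_total = 157/1.133
Q = 139 W/m
T_interface = T_inner − Q·ΣR(inner→interface) = 459 − 139×1.063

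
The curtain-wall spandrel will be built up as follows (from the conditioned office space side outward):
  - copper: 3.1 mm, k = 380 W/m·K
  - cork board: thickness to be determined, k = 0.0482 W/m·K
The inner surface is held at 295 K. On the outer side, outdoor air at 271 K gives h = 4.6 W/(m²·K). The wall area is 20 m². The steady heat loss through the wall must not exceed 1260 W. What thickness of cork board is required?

Treating each layer as a thermal resistance in series:
R_copper = L/(kA) = 0.0031/(380×20) = 4.079×10^-7 K/W
R_outer film = 1/(h_o·A) = 1/(4.6×20) = 0.01087 K/W
Sum of the known resistances R_other = 0.01087 K/W
Required total resistance R_tot = ΔT/Q_allow = 24/1260 = 0.01905 K/W
R_cork board = R_tot − R_other = 0.008178 K/W
L = R·k·A = 0.008178×0.0482×20

L ≈ 7.88 mm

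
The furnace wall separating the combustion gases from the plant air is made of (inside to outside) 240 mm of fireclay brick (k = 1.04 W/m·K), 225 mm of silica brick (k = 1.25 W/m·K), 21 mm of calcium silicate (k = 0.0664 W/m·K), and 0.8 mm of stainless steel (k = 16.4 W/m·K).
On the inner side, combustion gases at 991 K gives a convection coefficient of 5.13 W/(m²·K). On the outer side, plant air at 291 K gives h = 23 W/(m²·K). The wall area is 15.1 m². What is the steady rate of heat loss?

Series thermal resistances:
R_inner film = 1/(h_i·A) = 1/(5.13×15.1) = 0.01291 K/W
R_fireclay brick = L/(kA) = 0.24/(1.04×15.1) = 0.01528 K/W
R_silica brick = L/(kA) = 0.225/(1.25×15.1) = 0.01192 K/W
R_calcium silicate = L/(kA) = 0.021/(0.0664×15.1) = 0.02094 K/W
R_stainless steel = L/(kA) = 0.0008/(16.4×15.1) = 3.23×10^-6 K/W
R_outer film = 1/(h_o·A) = 1/(23×15.1) = 0.002879 K/W
R_total = 0.06394 K/W
Q = ΔT / R_total = 700 / 0.06394

Q ≈ 10900 W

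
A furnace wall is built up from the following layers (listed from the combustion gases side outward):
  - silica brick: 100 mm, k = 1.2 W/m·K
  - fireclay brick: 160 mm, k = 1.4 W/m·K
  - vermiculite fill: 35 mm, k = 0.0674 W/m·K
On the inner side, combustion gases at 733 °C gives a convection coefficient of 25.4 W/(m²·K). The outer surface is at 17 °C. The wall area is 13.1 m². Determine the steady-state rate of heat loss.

Model the wall as resistances in series:
R_inner film = 1/(h_i·A) = 1/(25.4×13.1) = 0.003005 K/W
R_silica brick = L/(kA) = 0.1/(1.2×13.1) = 0.006361 K/W
R_fireclay brick = L/(kA) = 0.16/(1.4×13.1) = 0.008724 K/W
R_vermiculite fill = L/(kA) = 0.035/(0.0674×13.1) = 0.03964 K/W
R_total = 0.05773 K/W
Q = ΔT / R_total = 716 / 0.05773

Q ≈ 12400 W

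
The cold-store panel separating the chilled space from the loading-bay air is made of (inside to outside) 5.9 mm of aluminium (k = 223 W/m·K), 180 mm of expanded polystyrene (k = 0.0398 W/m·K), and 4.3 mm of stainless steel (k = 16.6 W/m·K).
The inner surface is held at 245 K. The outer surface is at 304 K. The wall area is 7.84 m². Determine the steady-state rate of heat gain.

Model the wall as resistances in series:
R_aluminium = L/(kA) = 0.0059/(223×7.84) = 3.375×10^-6 K/W
R_expanded polystyrene = L/(kA) = 0.18/(0.0398×7.84) = 0.5769 K/W
R_stainless steel = L/(kA) = 0.0043/(16.6×7.84) = 3.304×10^-5 K/W
R_total = 0.5769 K/W
Q = ΔT / R_total = 59 / 0.5769

Q ≈ 102 W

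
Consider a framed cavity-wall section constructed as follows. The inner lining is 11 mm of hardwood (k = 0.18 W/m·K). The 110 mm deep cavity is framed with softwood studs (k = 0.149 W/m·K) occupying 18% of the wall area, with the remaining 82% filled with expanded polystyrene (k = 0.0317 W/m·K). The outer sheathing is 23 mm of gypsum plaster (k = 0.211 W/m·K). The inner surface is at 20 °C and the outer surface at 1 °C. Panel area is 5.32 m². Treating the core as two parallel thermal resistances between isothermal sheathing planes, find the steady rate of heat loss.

Sheathing layers in series; stud and cavity paths in parallel between them.
R_inner = 0.011/(0.18×5.32) = 0.01149 K/W
R_stud  = 0.11/(0.149×0.18×5.32) = 0.7709 K/W
R_cav   = 0.11/(0.0317×0.82×5.32) = 0.7954 K/W
1/R_core = 1/R_stud + 1/R_cav → R_core = 0.3915 K/W
R_outer = 0.023/(0.211×5.32) = 0.02049 K/W
R_total = 0.4235 K/W
Q = ΔT/R_total = 19/0.4235

Q ≈ 44.9 W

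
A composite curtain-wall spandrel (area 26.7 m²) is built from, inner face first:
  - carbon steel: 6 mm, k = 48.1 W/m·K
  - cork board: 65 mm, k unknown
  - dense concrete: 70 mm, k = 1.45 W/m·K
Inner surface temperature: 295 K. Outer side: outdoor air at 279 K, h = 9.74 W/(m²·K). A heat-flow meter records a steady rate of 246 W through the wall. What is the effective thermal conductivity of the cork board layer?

k ≈ 0.041 W/(m·K)

Treating each layer as a thermal resistance in series:
R_carbon steel = L/(kA) = 0.006/(48.1×26.7) = 4.672×10^-6 K/W
R_dense concrete = L/(kA) = 0.07/(1.45×26.7) = 0.001808 K/W
R_outer film = 1/(h_o·A) = 1/(9.74×26.7) = 0.003845 K/W
Sum of known resistances R_other = 0.005658 K/W
Total R = ΔT/Q = 16/246 = 0.06504 K/W
R_cork board = R_total − R_other = 0.05938 K/W
k = L/(R·A) = 0.065/(0.05938×26.7)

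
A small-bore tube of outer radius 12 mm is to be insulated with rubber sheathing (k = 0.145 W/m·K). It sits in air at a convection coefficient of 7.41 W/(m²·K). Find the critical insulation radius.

r_cr ≈ 19.6 mm

For a cylinder r_cr = k/h = 0.145/7.41
r_cr = 19.6 mm; since the bare radius (12 mm) is below r_cr, adding a thin layer of insulation will *increase* heat loss.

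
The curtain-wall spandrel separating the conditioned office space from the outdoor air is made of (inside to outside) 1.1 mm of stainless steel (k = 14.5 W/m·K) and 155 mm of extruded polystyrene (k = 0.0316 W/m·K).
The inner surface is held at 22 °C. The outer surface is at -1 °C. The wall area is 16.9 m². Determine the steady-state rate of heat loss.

Treating each layer as a thermal resistance in series:
R_stainless steel = L/(kA) = 0.0011/(14.5×16.9) = 4.489×10^-6 K/W
R_extruded polystyrene = L/(kA) = 0.155/(0.0316×16.9) = 0.2902 K/W
R_total = 0.2902 K/W
Q = ΔT / R_total = 23 / 0.2902

Q ≈ 79.2 W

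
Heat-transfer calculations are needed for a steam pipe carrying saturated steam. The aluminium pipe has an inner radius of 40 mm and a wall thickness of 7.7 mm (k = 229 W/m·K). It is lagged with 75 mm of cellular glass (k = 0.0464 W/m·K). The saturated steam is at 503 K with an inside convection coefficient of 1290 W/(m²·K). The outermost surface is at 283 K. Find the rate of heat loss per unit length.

Cylindrical conduction, so R = ln(r₂/r₁)/(2πkL) per layer, in series:
R_inner film = 1/(h_i·2πr₁L) = 1/(1290×2π×0.04×1) = 0.003084 K/W
R_aluminium pipe wall = ln(47.7/40)/(2π×229×1) = 1.224×10^-4 K/W
R_cellular glass = ln(122.7/47.7)/(2π×0.0464×1) = 3.241 K/W
R_total = 3.244 K/W
Q = ΔT/R_total = 220/3.244

q′ ≈ 67.8 W/m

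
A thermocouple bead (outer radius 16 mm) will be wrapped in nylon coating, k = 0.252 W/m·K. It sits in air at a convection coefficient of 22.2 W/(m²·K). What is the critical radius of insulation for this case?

For a sphere r_cr = 2k/h = 2×0.252/22.2
r_cr = 22.7 mm; since the bare radius (16 mm) is below r_cr, adding a thin layer of insulation will *increase* heat loss.

r_cr ≈ 22.7 mm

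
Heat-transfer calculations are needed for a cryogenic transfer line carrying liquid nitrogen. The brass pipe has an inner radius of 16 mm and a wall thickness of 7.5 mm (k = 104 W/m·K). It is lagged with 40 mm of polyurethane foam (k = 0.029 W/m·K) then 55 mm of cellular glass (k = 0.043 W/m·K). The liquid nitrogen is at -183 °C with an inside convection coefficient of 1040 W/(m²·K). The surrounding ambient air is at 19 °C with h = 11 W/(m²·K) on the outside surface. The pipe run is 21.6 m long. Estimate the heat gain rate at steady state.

Q ≈ 553 W

Treating each annulus and film as a series resistance:
R_inner film = 1/(h_i·2πr₁L) = 1/(1040×2π×0.016×21.6) = 4.428×10^-4 K/W
R_brass pipe wall = ln(23.5/16)/(2π×104×21.6) = 2.724×10^-5 K/W
R_polyurethane foam = ln(63.5/23.5)/(2π×0.029×21.6) = 0.2526 K/W
R_cellular glass = ln(118.5/63.5)/(2π×0.043×21.6) = 0.1069 K/W
R_outer film = 1/(h_o·2πr_oL) = 1/(11×2π×0.1185×21.6) = 0.005653 K/W
R_total = 0.3656 K/W
Q = ΔT/R_total = 202/0.3656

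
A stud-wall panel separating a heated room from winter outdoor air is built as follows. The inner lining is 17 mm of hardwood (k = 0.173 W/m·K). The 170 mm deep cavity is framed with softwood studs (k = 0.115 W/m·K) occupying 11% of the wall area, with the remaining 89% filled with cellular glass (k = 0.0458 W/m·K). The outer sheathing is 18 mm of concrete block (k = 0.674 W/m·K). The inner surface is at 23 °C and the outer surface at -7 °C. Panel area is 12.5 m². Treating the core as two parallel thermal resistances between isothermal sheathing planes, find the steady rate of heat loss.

Sheathing layers in series; stud and cavity paths in parallel between them.
R_inner = 0.017/(0.173×12.5) = 0.007861 K/W
R_stud  = 0.17/(0.115×0.11×12.5) = 1.075 K/W
R_cav   = 0.17/(0.0458×0.89×12.5) = 0.3336 K/W
1/R_core = 1/R_stud + 1/R_cav → R_core = 0.2546 K/W
R_outer = 0.018/(0.674×12.5) = 0.002136 K/W
R_total = 0.2646 K/W
Q = ΔT/R_total = 30/0.2646

Q ≈ 113 W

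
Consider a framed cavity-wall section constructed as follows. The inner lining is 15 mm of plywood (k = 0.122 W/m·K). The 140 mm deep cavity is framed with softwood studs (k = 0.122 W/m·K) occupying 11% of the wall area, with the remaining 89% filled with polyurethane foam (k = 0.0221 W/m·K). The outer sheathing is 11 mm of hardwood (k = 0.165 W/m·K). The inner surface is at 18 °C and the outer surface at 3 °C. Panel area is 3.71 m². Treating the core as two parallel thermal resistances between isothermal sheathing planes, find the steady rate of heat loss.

Q ≈ 12.6 W

Sheathing layers in series; stud and cavity paths in parallel between them.
R_inner = 0.015/(0.122×3.71) = 0.03314 K/W
R_stud  = 0.14/(0.122×0.11×3.71) = 2.812 K/W
R_cav   = 0.14/(0.0221×0.89×3.71) = 1.919 K/W
1/R_core = 1/R_stud + 1/R_cav → R_core = 1.14 K/W
R_outer = 0.011/(0.165×3.71) = 0.01797 K/W
R_total = 1.192 K/W
Q = ΔT/R_total = 15/1.192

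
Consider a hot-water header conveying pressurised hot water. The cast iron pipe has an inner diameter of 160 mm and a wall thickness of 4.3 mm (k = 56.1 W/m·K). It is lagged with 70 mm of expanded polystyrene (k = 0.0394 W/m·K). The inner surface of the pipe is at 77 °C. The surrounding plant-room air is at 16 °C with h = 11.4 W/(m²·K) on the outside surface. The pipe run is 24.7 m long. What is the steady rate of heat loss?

Q ≈ 595 W

Per-layer cylindrical resistances, series-summed:
R_cast iron pipe wall = ln(84.3/80)/(2π×56.1×24.7) = 6.013×10^-6 K/W
R_expanded polystyrene = ln(154.3/84.3)/(2π×0.0394×24.7) = 0.09886 K/W
R_outer film = 1/(h_o·2πr_oL) = 1/(11.4×2π×0.1543×24.7) = 0.003663 K/W
R_total = 0.1025 K/W
Q = ΔT/R_total = 61/0.1025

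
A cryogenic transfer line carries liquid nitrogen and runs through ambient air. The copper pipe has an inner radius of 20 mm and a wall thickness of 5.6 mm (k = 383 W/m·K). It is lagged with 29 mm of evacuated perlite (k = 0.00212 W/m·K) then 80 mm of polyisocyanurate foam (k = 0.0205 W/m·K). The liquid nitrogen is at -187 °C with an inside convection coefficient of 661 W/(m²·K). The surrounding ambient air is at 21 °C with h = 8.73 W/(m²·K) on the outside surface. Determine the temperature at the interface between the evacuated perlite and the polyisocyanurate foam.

Cylindrical conduction, so R = ln(r₂/r₁)/(2πkL) per layer, in series:
R_inner film = 1/(h_i·2πr₁L) = 1/(661×2π×0.02×1) = 0.01204 K/W
R_copper pipe wall = ln(25.6/20)/(2π×383×1) = 1.026×10^-4 K/W
R_evacuated perlite = ln(54.6/25.6)/(2π×0.00212×1) = 56.86 K/W
R_polyisocyanurate foam = ln(134.6/54.6)/(2π×0.0205×1) = 7.005 K/W
R_outer film = 1/(h_o·2πr_oL) = 1/(8.73×2π×0.1346×1) = 0.1354 K/W
R_total = 64.02 K/W
Q = ΔT/R_total = 208/64.02
Q = 3.25 W/m
T_interface = T_inner + Q·ΣR(inner→interface) = -187 + 3.25×56.88

T ≈ -2.2 °C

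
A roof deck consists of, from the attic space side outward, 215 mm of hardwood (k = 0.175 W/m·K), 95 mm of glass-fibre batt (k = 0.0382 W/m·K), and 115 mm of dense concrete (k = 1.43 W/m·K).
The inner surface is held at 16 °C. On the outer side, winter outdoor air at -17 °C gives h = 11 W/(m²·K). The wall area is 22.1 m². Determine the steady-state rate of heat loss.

Q ≈ 188 W

Treating each layer as a thermal resistance in series:
R_hardwood = L/(kA) = 0.215/(0.175×22.1) = 0.05559 K/W
R_glass-fibre batt = L/(kA) = 0.095/(0.0382×22.1) = 0.1125 K/W
R_dense concrete = L/(kA) = 0.115/(1.43×22.1) = 0.003639 K/W
R_outer film = 1/(h_o·A) = 1/(11×22.1) = 0.004114 K/W
R_total = 0.1759 K/W
Q = ΔT / R_total = 33 / 0.1759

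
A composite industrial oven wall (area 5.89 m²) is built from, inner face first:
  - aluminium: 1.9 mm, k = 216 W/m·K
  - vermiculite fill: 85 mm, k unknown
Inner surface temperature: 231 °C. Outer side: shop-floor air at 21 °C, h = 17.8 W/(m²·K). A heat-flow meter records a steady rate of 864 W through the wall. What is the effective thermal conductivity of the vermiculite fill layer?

Treating each layer as a thermal resistance in series:
R_aluminium = L/(kA) = 0.0019/(216×5.89) = 1.493×10^-6 K/W
R_outer film = 1/(h_o·A) = 1/(17.8×5.89) = 0.009538 K/W
Sum of known resistances R_other = 0.00954 K/W
Total R = ΔT/Q = 210/864 = 0.2431 K/W
R_vermiculite fill = R_total − R_other = 0.2335 K/W
k = L/(R·A) = 0.085/(0.2335×5.89)

k ≈ 0.0618 W/(m·K)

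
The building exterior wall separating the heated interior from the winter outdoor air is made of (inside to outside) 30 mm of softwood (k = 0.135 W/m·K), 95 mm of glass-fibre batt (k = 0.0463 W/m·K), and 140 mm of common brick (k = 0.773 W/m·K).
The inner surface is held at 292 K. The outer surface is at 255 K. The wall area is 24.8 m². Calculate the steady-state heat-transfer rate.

Treating each layer as a thermal resistance in series:
R_softwood = L/(kA) = 0.03/(0.135×24.8) = 0.008961 K/W
R_glass-fibre batt = L/(kA) = 0.095/(0.0463×24.8) = 0.08274 K/W
R_common brick = L/(kA) = 0.14/(0.773×24.8) = 0.007303 K/W
R_total = 0.099 K/W
Q = ΔT / R_total = 37 / 0.099

Q ≈ 374 W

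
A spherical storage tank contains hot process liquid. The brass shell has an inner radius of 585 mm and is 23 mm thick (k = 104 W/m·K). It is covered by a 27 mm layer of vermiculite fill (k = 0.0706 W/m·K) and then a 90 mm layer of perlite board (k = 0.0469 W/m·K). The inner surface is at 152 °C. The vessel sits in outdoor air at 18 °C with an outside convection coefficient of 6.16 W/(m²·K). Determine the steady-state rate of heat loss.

Radial (spherical) resistances in series:
R_brass shell = (1/0.585 − 1/0.608)/(4π×104) = 4.948×10^-5 K/W
R_vermiculite fill = (1/0.608 − 1/0.635)/(4π×0.0706) = 0.07883 K/W
R_perlite board = (1/0.635 − 1/0.725)/(4π×0.0469) = 0.3317 K/W
R_outer film = 1/(h·4πr_o²) = 1/(6.16×4π×0.725²) = 0.02458 K/W
R_total = 0.4352 K/W
Q = ΔT/R_total = 134/0.4352

Q ≈ 308 W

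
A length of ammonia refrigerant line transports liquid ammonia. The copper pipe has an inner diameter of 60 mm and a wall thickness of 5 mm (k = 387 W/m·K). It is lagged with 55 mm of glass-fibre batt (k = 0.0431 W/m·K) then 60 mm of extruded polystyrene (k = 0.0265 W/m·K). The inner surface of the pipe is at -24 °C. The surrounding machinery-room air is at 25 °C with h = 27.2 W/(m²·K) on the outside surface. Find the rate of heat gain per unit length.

q′ ≈ 7.43 W/m

Cylindrical conduction, so R = ln(r₂/r₁)/(2πkL) per layer, in series:
R_copper pipe wall = ln(35/30)/(2π×387×1) = 6.339×10^-5 K/W
R_glass-fibre batt = ln(90/35)/(2π×0.0431×1) = 3.488 K/W
R_extruded polystyrene = ln(150/90)/(2π×0.0265×1) = 3.068 K/W
R_outer film = 1/(h_o·2πr_oL) = 1/(27.2×2π×0.15×1) = 0.03901 K/W
R_total = 6.595 K/W
Q = ΔT/R_total = 49/6.595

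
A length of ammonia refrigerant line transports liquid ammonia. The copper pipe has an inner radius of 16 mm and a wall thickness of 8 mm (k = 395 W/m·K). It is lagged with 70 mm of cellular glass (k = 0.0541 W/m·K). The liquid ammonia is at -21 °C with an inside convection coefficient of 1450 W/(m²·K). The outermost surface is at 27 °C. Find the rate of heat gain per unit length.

q′ ≈ 11.9 W/m

For a radial system each layer contributes R = ln(r_out/r_in)/(2πkL); films add R = 1/(hA).
R_inner film = 1/(h_i·2πr₁L) = 1/(1450×2π×0.016×1) = 0.00686 K/W
R_copper pipe wall = ln(24/16)/(2π×395×1) = 1.634×10^-4 K/W
R_cellular glass = ln(94/24)/(2π×0.0541×1) = 4.016 K/W
R_total = 4.023 K/W
Q = ΔT/R_total = 48/4.023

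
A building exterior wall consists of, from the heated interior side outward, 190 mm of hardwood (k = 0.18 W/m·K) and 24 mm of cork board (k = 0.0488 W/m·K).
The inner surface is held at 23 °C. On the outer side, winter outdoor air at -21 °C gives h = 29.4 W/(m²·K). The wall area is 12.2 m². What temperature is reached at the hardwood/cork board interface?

Model the wall as resistances in series:
R_hardwood = L/(kA) = 0.19/(0.18×12.2) = 0.08652 K/W
R_cork board = L/(kA) = 0.024/(0.0488×12.2) = 0.04031 K/W
R_outer film = 1/(h_o·A) = 1/(29.4×12.2) = 0.002788 K/W
R_total = 0.1296 K/W;  Q = ΔT/R_total = 44/0.1296 = 339.5 W
T_interface = T_inner − Q·ΣR(inner→interface) = 23 − 339×0.08652

T ≈ -6.37 °C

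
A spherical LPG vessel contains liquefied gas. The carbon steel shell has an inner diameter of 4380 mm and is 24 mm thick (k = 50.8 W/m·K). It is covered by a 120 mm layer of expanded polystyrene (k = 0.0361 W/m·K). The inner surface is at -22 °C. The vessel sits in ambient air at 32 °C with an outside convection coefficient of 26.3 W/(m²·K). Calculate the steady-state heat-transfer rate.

Q ≈ 1040 W

Spherical conduction: R = (1/r_in − 1/r_out)/(4πk) per layer; series-sum.
R_carbon steel shell = (1/2.19 − 1/2.214)/(4π×50.8) = 7.754×10^-6 K/W
R_expanded polystyrene = (1/2.214 − 1/2.334)/(4π×0.0361) = 0.05119 K/W
R_outer film = 1/(h·4πr_o²) = 1/(26.3×4π×2.334²) = 5.554×10^-4 K/W
R_total = 0.05175 K/W
Q = ΔT/R_total = 54/0.05175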